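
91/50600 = 91/50600   =  0.00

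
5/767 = 5/767 =0.01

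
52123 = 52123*1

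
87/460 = 87/460 = 0.19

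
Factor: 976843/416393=7^1*53^1*2633^1*416393^ ( - 1) 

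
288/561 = 96/187 = 0.51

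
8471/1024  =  8 + 279/1024 = 8.27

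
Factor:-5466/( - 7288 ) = 3/4 = 2^( - 2 )*3^1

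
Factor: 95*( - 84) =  - 7980 = - 2^2 * 3^1* 5^1*7^1*19^1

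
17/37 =17/37 =0.46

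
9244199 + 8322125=17566324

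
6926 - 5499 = 1427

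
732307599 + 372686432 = 1104994031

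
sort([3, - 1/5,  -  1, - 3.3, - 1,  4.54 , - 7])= [ - 7, - 3.3, - 1, - 1,  -  1/5, 3, 4.54] 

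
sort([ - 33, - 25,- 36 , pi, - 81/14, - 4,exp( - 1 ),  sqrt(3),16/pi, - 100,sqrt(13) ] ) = [ - 100, - 36, - 33,  -  25, - 81/14,-4, exp( - 1 ),sqrt (3 ),  pi,sqrt ( 13) , 16/pi ]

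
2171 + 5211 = 7382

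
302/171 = 302/171 = 1.77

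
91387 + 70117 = 161504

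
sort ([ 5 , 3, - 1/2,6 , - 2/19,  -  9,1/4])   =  [ - 9, - 1/2, - 2/19,1/4,3, 5, 6 ]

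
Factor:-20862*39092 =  - 2^3*3^2*19^1*29^1*61^1 * 337^1  =  - 815537304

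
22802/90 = 253 + 16/45=253.36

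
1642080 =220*7464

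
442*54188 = 23951096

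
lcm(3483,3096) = 27864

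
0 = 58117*0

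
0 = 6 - 6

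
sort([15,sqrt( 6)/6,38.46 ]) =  [ sqrt (6) /6, 15, 38.46] 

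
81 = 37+44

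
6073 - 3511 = 2562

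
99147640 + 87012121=186159761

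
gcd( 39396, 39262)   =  134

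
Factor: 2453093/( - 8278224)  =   - 2^( - 4 )*3^( - 1)*19^( - 1)*29^(- 1)*181^1*313^( - 1)*13553^1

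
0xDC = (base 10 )220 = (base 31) 73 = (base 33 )6m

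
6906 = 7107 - 201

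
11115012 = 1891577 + 9223435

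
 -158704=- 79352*2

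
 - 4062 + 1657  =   -2405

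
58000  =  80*725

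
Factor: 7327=17^1*431^1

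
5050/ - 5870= - 1  +  82/587 = - 0.86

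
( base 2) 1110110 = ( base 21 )5D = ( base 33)3J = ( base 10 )118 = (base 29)42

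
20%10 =0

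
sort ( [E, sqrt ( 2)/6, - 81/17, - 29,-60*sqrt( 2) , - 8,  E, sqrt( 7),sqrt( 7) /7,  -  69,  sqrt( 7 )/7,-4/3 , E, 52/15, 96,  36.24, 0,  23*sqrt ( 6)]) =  [ - 60*sqrt( 2 ), -69, - 29, - 8, - 81/17, - 4/3,0, sqrt( 2 )/6,sqrt( 7) /7,sqrt( 7)/7,sqrt( 7),E,  E,E,52/15, 36.24,23*sqrt( 6),  96]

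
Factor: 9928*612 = 2^5*3^2*17^2*73^1 = 6075936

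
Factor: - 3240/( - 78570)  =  2^2 * 97^( - 1) =4/97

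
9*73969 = 665721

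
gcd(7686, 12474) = 126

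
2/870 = 1/435= 0.00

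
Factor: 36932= 2^2*7^1*1319^1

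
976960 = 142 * 6880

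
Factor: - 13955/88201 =-5^1*193^( - 1 )*457^(-1)*2791^1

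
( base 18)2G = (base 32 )1K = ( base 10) 52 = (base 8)64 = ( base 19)2E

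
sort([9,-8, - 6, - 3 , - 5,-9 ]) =[ - 9, - 8,-6,  -  5, - 3,9] 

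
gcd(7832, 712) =712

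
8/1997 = 8/1997 = 0.00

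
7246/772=9 + 149/386 = 9.39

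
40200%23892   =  16308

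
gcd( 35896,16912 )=56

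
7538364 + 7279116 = 14817480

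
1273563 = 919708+353855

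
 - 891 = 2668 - 3559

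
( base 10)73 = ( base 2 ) 1001001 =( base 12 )61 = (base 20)3D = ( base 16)49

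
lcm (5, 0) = 0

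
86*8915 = 766690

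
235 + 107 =342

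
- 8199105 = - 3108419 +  - 5090686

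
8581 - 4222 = 4359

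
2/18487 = 2/18487 = 0.00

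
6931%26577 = 6931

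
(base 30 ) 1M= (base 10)52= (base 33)1J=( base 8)64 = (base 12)44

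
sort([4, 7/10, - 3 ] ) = [ - 3,7/10, 4] 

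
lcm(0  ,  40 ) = 0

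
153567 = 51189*3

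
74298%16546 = 8114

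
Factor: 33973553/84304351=23^1 * 7247^ ( - 1 )*11633^( - 1 )*1477111^1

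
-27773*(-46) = 1277558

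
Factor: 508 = 2^2 * 127^1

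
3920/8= 490 =490.00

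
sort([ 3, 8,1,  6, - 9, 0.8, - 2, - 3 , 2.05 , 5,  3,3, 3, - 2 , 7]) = [ - 9 , - 3, - 2, - 2, 0.8, 1,2.05, 3,3, 3,3 , 5, 6,7, 8]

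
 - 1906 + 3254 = 1348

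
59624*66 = 3935184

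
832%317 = 198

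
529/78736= 529/78736=0.01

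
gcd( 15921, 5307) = 5307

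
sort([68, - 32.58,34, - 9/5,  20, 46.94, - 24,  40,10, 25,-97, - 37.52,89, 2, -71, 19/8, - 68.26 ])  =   [ - 97,  -  71, - 68.26, - 37.52, - 32.58, - 24, - 9/5,2, 19/8, 10,20,  25,34,40,46.94,68,89] 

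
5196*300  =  1558800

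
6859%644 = 419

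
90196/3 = 90196/3= 30065.33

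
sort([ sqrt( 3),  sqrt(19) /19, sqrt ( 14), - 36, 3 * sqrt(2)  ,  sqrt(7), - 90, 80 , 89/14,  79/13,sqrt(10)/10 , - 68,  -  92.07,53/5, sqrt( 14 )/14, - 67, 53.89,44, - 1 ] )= [  -  92.07, - 90,-68, - 67, - 36,-1, sqrt( 19) /19,sqrt( 14)/14,sqrt( 10) /10,sqrt(3),  sqrt( 7), sqrt(14 ),3*sqrt (2 ),79/13, 89/14, 53/5, 44, 53.89,  80] 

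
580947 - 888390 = -307443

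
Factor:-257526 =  -2^1*3^3* 19^1 * 251^1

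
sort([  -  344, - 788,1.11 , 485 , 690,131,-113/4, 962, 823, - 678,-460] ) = [  -  788, - 678, - 460, -344, - 113/4 , 1.11 , 131,485, 690, 823,962]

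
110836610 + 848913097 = 959749707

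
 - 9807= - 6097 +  - 3710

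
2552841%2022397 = 530444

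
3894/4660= 1947/2330=0.84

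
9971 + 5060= 15031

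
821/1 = 821 = 821.00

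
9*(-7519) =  - 67671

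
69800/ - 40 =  - 1745 + 0/1 = - 1745.00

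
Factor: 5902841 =7^1 * 421^1*2003^1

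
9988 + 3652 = 13640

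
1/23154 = 1/23154=0.00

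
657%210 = 27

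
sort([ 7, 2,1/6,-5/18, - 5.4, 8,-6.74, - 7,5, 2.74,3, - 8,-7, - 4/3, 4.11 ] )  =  [ - 8, - 7,-7,-6.74, - 5.4, - 4/3,-5/18,1/6,2,2.74,3,  4.11,5,7,8]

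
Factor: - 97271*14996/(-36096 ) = 364668979/9024 = 2^(-6 ) * 3^ (  -  1 )*23^1*47^ ( - 1 )*163^1*211^1*461^1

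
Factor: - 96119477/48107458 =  - 2^( - 1)*7^( - 1 )*337^1*285221^1*3436247^( - 1 ) 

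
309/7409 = 309/7409 = 0.04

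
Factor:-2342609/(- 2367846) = 2^(  -  1 )*3^( -3)*13^( - 1)*3373^( - 1 )* 2342609^1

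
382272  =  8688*44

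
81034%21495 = 16549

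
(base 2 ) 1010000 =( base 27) 2q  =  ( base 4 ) 1100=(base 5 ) 310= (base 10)80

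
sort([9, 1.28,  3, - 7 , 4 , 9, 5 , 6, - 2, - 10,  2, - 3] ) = [ - 10, - 7, - 3, - 2, 1.28 , 2, 3,4 , 5,  6,9, 9]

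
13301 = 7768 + 5533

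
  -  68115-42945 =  - 111060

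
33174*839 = 27832986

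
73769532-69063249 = 4706283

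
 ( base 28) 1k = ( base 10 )48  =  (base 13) 39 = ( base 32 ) 1G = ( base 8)60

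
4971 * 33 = 164043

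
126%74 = 52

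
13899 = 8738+5161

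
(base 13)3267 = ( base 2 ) 1101101100110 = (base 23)d5m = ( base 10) 7014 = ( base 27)9GL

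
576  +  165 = 741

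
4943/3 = 4943/3 = 1647.67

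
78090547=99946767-21856220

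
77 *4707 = 362439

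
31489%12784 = 5921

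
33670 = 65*518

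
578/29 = 578/29 = 19.93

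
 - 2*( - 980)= 1960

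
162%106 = 56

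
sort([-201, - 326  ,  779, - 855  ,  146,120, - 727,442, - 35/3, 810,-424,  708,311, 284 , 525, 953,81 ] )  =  [-855,-727,-424, - 326, - 201,-35/3,81, 120, 146,  284, 311,442,  525, 708, 779,  810,  953] 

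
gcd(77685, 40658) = 1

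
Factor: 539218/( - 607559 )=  - 2^1*359^1 * 809^( - 1 ) = - 718/809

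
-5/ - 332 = 5/332  =  0.02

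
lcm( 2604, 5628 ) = 174468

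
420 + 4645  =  5065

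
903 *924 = 834372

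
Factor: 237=3^1 *79^1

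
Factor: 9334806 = 2^1*3^1*13^1 * 119677^1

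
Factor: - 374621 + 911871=2^1*5^3*7^1*307^1 = 537250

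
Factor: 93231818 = 2^1* 31^1*1503739^1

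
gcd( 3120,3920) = 80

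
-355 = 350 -705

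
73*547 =39931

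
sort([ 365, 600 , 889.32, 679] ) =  [ 365,600, 679,889.32 ] 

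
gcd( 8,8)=8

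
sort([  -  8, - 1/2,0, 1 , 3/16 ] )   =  [ - 8, - 1/2, 0,3/16,1 ] 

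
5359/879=6 + 85/879 = 6.10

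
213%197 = 16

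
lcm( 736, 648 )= 59616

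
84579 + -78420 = 6159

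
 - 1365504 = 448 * (-3048 )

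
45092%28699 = 16393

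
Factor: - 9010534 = -2^1 * 13^1*346559^1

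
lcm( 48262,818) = 48262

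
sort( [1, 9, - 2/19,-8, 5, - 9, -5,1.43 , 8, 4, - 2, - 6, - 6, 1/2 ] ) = [ - 9, - 8, - 6, - 6, - 5, - 2, - 2/19 , 1/2,1,1.43, 4, 5, 8, 9]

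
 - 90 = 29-119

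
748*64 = 47872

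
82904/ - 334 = - 41452/167 = - 248.22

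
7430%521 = 136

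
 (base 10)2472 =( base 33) 28u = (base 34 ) 24o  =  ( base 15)AEC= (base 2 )100110101000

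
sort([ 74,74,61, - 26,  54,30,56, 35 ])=[  -  26, 30, 35, 54,56,  61,74,74] 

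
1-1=0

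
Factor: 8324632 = 2^3*1040579^1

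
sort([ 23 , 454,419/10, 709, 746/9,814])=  [ 23, 419/10,746/9, 454, 709, 814 ]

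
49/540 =49/540 = 0.09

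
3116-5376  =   - 2260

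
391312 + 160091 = 551403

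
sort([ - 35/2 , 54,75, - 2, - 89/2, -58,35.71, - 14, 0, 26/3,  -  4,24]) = [ - 58, - 89/2, -35/2, - 14,- 4 ,-2,0,26/3,24,35.71,54,75] 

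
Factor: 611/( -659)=-13^1*47^1*659^(-1 ) 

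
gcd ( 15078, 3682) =14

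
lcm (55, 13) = 715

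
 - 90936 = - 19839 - 71097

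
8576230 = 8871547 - 295317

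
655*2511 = 1644705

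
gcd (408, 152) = 8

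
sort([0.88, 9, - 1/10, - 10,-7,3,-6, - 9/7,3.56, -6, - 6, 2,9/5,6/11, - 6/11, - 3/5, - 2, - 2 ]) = [ - 10, - 7,-6,-6, -6,-2  ,-2,-9/7,-3/5, - 6/11,- 1/10, 6/11 , 0.88  ,  9/5,2,3, 3.56, 9]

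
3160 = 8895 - 5735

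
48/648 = 2/27 = 0.07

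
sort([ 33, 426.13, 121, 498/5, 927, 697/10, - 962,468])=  [ - 962,  33,697/10, 498/5, 121,426.13,468,927]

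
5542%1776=214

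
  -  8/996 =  - 1  +  247/249 = - 0.01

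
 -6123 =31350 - 37473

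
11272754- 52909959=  - 41637205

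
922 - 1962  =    -  1040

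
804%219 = 147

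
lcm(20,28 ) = 140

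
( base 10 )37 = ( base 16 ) 25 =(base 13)2b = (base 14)29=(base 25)1C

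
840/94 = 8 + 44/47=8.94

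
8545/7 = 1220 + 5/7 = 1220.71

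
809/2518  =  809/2518= 0.32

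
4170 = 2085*2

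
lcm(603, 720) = 48240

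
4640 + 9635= 14275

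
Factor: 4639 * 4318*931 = 18649049062 = 2^1* 7^2*17^1 *19^1*127^1*4639^1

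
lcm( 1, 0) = 0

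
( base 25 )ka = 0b111111110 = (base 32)FU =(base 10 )510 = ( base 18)1a6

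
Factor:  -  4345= - 5^1*11^1*79^1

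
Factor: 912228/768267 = 2^2*3^ ( - 1)*19^1*4001^1*85363^ ( - 1) = 304076/256089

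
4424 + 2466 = 6890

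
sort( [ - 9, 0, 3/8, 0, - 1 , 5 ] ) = [ - 9,-1, 0 , 0,3/8,5 ]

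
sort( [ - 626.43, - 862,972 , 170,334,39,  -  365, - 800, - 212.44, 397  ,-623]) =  [ - 862,-800, - 626.43 ,  -  623, - 365,-212.44, 39,170,334, 397, 972 ]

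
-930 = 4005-4935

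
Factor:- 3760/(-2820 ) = 2^2*3^( - 1)  =  4/3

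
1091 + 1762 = 2853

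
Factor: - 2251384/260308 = - 562846/65077 = - 2^1*59^( -1)*1103^(-1)*281423^1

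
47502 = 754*63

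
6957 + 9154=16111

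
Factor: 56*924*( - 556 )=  - 28769664=- 2^7* 3^1*7^2 * 11^1*139^1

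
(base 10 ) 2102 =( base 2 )100000110110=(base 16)836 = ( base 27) 2NN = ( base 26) 32m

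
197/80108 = 197/80108 =0.00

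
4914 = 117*42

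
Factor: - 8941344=  -  2^5 *3^1*93139^1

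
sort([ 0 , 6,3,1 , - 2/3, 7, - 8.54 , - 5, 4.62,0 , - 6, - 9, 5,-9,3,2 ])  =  [ - 9, - 9, - 8.54, - 6 , - 5,-2/3,0, 0, 1,2,3, 3,4.62,5,6, 7 ]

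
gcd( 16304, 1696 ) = 16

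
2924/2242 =1 + 341/1121  =  1.30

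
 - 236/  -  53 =236/53 = 4.45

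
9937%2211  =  1093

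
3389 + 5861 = 9250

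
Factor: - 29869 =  - 7^1*17^1*251^1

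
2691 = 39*69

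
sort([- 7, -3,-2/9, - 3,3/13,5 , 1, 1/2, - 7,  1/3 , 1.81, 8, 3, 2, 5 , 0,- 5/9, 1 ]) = [ - 7 ,  -  7, - 3, - 3, - 5/9,-2/9 , 0,  3/13,1/3 , 1/2, 1 , 1, 1.81,2,3, 5,5,8 ]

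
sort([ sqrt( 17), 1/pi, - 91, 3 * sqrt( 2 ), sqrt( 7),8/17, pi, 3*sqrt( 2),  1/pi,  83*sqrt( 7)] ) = [-91,1/pi, 1/pi, 8/17, sqrt(7 ), pi, sqrt( 17),  3*sqrt( 2), 3*sqrt( 2 ),83*sqrt(7)]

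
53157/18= 2953 + 1/6 = 2953.17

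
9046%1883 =1514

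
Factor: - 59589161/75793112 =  - 2^( - 3)*31^1*89^ (  -  1 )*139^1*13829^1*106451^(- 1 )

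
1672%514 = 130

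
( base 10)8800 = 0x2260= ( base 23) gee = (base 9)13057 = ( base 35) 76F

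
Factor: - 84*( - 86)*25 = 2^3*3^1*5^2*7^1*43^1 = 180600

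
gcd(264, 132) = 132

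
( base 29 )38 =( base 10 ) 95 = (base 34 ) 2R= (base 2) 1011111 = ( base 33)2T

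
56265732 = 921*61092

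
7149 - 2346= 4803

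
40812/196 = 208 +11/49 = 208.22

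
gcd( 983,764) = 1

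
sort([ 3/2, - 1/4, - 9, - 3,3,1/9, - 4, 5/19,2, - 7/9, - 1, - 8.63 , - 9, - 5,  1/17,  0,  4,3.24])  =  [ - 9, - 9, - 8.63, - 5 ,-4, - 3, - 1, - 7/9,-1/4,0,  1/17, 1/9, 5/19,3/2,2,3, 3.24,4 ]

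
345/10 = 69/2  =  34.50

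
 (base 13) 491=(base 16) 31a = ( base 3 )1002102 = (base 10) 794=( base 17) 2CC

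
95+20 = 115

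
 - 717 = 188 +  - 905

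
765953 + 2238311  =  3004264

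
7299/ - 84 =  - 2433/28 = - 86.89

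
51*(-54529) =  - 2780979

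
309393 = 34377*9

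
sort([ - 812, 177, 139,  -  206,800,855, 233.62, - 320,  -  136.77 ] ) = [- 812, -320, - 206,- 136.77,139, 177, 233.62,800, 855] 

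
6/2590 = 3/1295 = 0.00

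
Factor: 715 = 5^1*11^1*13^1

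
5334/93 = 1778/31 = 57.35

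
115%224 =115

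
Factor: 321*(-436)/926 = -69978/463=- 2^1* 3^1*107^1*109^1*463^( - 1)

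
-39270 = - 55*714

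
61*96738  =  5901018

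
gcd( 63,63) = 63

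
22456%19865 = 2591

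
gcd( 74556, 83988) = 36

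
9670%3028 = 586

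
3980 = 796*5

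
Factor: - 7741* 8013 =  - 3^1*2671^1*7741^1 = - 62028633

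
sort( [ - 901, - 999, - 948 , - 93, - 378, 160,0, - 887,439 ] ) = [ - 999,- 948  , - 901, - 887, - 378  , - 93,0, 160,439]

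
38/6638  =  19/3319 = 0.01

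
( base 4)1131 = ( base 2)1011101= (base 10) 93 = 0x5d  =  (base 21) 49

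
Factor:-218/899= - 2^1*29^( - 1 )*31^(-1)*109^1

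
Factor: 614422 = 2^1*19^2*23^1*  37^1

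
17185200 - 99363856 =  - 82178656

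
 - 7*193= - 1351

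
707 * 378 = 267246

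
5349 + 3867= 9216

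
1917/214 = 1917/214=8.96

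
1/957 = 1/957  =  0.00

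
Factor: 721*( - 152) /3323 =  - 109592/3323 = - 2^3*7^1*19^1 * 103^1*3323^(-1) 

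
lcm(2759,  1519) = 135191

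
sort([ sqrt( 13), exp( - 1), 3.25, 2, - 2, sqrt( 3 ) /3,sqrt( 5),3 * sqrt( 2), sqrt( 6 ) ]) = [ - 2,exp( - 1) , sqrt( 3)/3, 2  ,  sqrt ( 5), sqrt(6), 3.25,sqrt( 13), 3*sqrt( 2)] 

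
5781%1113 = 216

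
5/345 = 1/69 = 0.01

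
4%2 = 0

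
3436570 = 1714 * 2005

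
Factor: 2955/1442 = 2^ (-1)*  3^1*5^1*7^( - 1 ) *103^( - 1 ) * 197^1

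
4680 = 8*585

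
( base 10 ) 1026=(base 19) 2G0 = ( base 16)402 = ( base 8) 2002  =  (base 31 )123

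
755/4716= 755/4716 = 0.16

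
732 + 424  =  1156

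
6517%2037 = 406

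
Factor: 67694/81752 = 2^( -2) * 17^1*181^1*929^( - 1) = 3077/3716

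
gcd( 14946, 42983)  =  53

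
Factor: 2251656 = 2^3*3^2*11^1*2843^1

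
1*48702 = 48702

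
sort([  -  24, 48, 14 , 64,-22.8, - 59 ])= [ -59, - 24,-22.8,14,48  ,  64]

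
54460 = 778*70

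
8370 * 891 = 7457670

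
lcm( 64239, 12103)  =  835107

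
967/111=967/111 = 8.71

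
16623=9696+6927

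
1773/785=2 + 203/785 = 2.26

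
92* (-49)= - 4508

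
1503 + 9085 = 10588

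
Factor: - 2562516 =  - 2^2*3^4*11^1 * 719^1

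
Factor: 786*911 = 2^1*3^1*131^1*911^1=716046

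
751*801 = 601551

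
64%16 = 0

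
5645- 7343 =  - 1698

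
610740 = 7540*81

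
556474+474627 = 1031101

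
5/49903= 5/49903 = 0.00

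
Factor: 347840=2^6*5^1*1087^1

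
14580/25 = 583 + 1/5 = 583.20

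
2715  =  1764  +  951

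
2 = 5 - 3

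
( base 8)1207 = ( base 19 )1f1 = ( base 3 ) 212222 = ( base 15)2D2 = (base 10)647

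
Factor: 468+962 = 1430  =  2^1*5^1*11^1*13^1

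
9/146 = 9/146 =0.06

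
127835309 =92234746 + 35600563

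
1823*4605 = 8394915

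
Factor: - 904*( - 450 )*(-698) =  - 283946400= - 2^5*3^2*5^2 * 113^1*349^1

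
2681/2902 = 2681/2902 = 0.92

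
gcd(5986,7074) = 2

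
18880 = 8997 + 9883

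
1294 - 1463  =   - 169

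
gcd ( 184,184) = 184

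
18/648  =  1/36 = 0.03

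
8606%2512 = 1070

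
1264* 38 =48032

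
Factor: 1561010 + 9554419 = 3^1*13^1*37^1*7703^1= 11115429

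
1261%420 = 1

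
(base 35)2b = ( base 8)121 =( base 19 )45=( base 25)36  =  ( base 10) 81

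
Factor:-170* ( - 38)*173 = 1117580 = 2^2*5^1*17^1* 19^1*173^1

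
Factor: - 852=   -2^2*3^1 * 71^1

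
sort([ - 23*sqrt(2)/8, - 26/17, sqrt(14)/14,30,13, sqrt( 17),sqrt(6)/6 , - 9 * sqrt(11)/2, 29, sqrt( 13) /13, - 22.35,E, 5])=[ - 22.35,-9*sqrt(11)/2, - 23*sqrt(2)/8, -26/17, sqrt(14)/14, sqrt(13)/13,sqrt(6)/6, E,sqrt( 17 ),5, 13, 29, 30]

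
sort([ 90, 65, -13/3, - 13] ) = [-13, - 13/3, 65,90]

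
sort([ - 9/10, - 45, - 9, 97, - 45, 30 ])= [ - 45,-45, - 9,-9/10 , 30 , 97 ] 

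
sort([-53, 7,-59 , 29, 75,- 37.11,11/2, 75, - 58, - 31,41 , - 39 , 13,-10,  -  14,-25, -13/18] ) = [ - 59, - 58 ,-53 ,-39,- 37.11,-31, - 25,-14, - 10, - 13/18, 11/2,7, 13, 29,41,75,75]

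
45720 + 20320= 66040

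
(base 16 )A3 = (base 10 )163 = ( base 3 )20001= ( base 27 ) 61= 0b10100011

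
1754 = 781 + 973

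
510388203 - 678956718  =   - 168568515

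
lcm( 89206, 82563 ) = 7760922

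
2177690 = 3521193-1343503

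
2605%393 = 247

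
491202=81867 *6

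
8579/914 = 9 + 353/914  =  9.39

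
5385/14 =5385/14  =  384.64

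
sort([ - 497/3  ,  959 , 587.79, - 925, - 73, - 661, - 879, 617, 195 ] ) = [ - 925,  -  879, - 661, - 497/3, - 73  ,  195, 587.79,  617,  959]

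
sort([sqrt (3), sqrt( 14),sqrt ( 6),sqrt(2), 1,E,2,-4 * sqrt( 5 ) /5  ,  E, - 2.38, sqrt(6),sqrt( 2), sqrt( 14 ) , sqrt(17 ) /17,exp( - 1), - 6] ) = [-6, - 2.38,-4 *sqrt( 5)/5,sqrt( 17) /17, exp( - 1 ), 1,sqrt(2), sqrt( 2), sqrt(3),2, sqrt( 6),sqrt( 6 ), E, E,sqrt( 14),  sqrt (14)]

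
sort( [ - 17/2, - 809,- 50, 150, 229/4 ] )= [ - 809, - 50, - 17/2 , 229/4, 150 ]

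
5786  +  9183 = 14969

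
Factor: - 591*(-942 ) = 556722=2^1*3^2 *157^1*197^1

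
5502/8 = 2751/4 = 687.75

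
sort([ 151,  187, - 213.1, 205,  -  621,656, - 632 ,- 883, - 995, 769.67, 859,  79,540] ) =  [ - 995, - 883 ,- 632, - 621,-213.1,79,151 , 187,205, 540,  656,769.67, 859] 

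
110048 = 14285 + 95763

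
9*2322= 20898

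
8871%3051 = 2769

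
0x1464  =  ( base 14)1c8c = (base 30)5O0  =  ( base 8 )12144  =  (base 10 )5220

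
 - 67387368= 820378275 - 887765643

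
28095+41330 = 69425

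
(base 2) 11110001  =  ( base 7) 463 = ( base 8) 361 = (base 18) d7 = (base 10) 241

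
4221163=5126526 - 905363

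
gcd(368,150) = 2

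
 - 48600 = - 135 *360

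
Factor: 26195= 5^1*13^2*31^1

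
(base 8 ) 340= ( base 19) bf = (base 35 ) 6E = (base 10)224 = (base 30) 7E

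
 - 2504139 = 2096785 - 4600924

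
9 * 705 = 6345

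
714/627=238/209 = 1.14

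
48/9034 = 24/4517=0.01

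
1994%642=68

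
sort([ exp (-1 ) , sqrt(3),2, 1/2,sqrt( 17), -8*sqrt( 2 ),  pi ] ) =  [-8 * sqrt( 2),  exp(-1),1/2, sqrt(3 ), 2,  pi , sqrt( 17 ) ]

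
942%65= 32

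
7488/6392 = 1 + 137/799 = 1.17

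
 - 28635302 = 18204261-46839563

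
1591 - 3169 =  - 1578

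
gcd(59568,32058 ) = 6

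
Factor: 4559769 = 3^2*37^1*13693^1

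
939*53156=49913484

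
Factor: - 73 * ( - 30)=2^1*3^1*5^1 *73^1 = 2190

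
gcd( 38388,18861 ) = 3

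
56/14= 4 = 4.00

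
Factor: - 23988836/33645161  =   -2^2*11^(-1)*17^1*191^1*1301^( - 1 )*1847^1*2351^( - 1 )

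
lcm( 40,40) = 40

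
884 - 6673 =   -  5789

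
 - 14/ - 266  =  1/19 = 0.05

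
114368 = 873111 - 758743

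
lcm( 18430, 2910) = 55290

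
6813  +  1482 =8295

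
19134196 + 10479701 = 29613897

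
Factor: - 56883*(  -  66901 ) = 3805529583 = 3^1*67^1*149^1*283^1*449^1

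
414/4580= 207/2290= 0.09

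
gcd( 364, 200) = 4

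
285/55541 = 285/55541 =0.01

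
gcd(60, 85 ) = 5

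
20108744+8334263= 28443007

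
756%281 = 194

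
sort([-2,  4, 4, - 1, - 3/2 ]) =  [-2,- 3/2, -1,  4,4] 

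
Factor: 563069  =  13^1*43313^1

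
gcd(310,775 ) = 155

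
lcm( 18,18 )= 18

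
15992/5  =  3198+2/5 = 3198.40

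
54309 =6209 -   -  48100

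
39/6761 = 39/6761= 0.01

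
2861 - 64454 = -61593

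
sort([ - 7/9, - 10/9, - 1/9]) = [ - 10/9, - 7/9,- 1/9]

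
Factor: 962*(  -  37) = -2^1*13^1*37^2 = - 35594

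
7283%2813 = 1657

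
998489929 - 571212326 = 427277603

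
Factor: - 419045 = -5^1*11^1 * 19^1*401^1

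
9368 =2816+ 6552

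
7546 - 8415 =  - 869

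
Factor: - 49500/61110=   -  550/679 = - 2^1*5^2*7^( - 1)*11^1*97^(  -  1)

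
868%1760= 868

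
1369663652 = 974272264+395391388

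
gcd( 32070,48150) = 30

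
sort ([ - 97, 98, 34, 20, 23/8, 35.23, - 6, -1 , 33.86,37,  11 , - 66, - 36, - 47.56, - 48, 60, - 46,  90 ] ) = [ - 97,-66, - 48, - 47.56,-46 , - 36, - 6 , - 1,  23/8,11, 20,33.86, 34,35.23, 37 , 60, 90, 98 ] 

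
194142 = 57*3406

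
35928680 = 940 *38222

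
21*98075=2059575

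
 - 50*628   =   - 31400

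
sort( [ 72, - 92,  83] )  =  [ - 92, 72,83] 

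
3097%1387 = 323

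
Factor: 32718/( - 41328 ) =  - 2^ ( - 3)*3^( - 1 )*19^1 = -19/24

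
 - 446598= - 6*74433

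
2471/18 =137 + 5/18 = 137.28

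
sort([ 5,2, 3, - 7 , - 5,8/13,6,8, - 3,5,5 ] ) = [ - 7, - 5, - 3,  8/13,2, 3,5 , 5,5, 6, 8 ]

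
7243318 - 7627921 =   -  384603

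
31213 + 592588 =623801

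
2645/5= 529 = 529.00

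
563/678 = 563/678 = 0.83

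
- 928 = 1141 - 2069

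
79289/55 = 79289/55 = 1441.62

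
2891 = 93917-91026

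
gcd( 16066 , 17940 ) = 2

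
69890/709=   98 + 408/709 = 98.58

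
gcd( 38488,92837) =17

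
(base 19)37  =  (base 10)64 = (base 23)2i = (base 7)121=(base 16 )40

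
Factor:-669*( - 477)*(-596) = -190191348= -2^2*3^3*53^1*149^1*  223^1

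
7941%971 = 173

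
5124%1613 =285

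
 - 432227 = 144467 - 576694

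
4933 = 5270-337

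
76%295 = 76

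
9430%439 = 211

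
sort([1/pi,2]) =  [1/pi,  2]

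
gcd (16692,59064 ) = 1284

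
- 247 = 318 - 565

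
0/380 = 0 = 0.00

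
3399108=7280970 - 3881862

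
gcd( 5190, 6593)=1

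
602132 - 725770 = - 123638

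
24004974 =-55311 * (-434 ) 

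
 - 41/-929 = 41/929 = 0.04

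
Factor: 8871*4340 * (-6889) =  - 265227464460 = - 2^2*3^1*5^1*7^1*31^1*83^2*2957^1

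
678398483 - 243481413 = 434917070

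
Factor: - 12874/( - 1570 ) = 41/5 = 5^(-1 )*41^1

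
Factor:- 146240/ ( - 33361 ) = 2^6*5^1*73^( - 1 ) = 320/73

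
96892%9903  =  7765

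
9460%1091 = 732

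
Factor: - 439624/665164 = - 2^1*307^1*929^( - 1)= - 614/929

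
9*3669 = 33021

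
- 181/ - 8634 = 181/8634  =  0.02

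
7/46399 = 7/46399 = 0.00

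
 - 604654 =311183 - 915837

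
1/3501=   1/3501= 0.00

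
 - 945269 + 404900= - 540369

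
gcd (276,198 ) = 6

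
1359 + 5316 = 6675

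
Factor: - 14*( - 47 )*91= 2^1*7^2*13^1*47^1=59878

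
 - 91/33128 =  - 91/33128 = - 0.00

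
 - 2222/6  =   - 371 + 2/3 = - 370.33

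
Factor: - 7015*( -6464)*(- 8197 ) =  - 371692637120 =- 2^6*5^1*7^1*23^1*61^1 *101^1* 1171^1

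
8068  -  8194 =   -  126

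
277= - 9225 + 9502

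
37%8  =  5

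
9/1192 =9/1192=0.01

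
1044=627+417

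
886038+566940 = 1452978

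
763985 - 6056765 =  - 5292780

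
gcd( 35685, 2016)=9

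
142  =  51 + 91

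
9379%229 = 219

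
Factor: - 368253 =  -3^3*23^1 *593^1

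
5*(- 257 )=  - 1285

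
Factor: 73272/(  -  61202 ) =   -  2^2 * 3^1*43^1 * 431^(  -  1) = - 516/431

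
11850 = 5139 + 6711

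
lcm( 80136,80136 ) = 80136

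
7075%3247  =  581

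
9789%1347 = 360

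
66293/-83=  - 66293/83 = -798.71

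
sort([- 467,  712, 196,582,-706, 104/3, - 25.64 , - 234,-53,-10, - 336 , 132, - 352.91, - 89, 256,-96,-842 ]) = [ - 842,  -  706,-467, - 352.91, - 336, - 234, - 96, - 89,  -  53, - 25.64,  -  10,104/3,132, 196, 256,  582, 712 ]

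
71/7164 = 71/7164 = 0.01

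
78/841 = 78/841 = 0.09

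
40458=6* 6743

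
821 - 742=79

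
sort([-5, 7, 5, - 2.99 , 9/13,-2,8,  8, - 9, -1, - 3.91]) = [  -  9,-5,-3.91 ,-2.99, - 2, - 1, 9/13 , 5, 7 , 8,8 ] 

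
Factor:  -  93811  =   - 93811^1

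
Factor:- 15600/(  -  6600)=2^1*11^ (-1)* 13^1  =  26/11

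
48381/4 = 12095+1/4=12095.25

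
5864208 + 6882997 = 12747205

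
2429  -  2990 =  - 561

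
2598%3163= 2598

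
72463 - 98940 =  -26477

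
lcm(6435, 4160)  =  411840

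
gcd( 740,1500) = 20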